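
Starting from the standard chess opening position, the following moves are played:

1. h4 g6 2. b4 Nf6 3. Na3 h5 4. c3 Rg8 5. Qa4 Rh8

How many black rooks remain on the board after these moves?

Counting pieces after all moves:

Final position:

  a b c d e f g h
  ─────────────────
8│♜ ♞ ♝ ♛ ♚ ♝ · ♜│8
7│♟ ♟ ♟ ♟ ♟ ♟ · ·│7
6│· · · · · ♞ ♟ ·│6
5│· · · · · · · ♟│5
4│♕ ♙ · · · · · ♙│4
3│♘ · ♙ · · · · ·│3
2│♙ · · ♙ ♙ ♙ ♙ ·│2
1│♖ · ♗ · ♔ ♗ ♘ ♖│1
  ─────────────────
  a b c d e f g h


2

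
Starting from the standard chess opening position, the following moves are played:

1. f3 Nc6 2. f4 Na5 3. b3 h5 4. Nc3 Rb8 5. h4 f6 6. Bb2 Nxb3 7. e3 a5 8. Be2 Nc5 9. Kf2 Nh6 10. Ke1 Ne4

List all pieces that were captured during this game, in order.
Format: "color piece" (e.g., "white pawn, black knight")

Tracking captures:
  Nxb3: captured white pawn

white pawn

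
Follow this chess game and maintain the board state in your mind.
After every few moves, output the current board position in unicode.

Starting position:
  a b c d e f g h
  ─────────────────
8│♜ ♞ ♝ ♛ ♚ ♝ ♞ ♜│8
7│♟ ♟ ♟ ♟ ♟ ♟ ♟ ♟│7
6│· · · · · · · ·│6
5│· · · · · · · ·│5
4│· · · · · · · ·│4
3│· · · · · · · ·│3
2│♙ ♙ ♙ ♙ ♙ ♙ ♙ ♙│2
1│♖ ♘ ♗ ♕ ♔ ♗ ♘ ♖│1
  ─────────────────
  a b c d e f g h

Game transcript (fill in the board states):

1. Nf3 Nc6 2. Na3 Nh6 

  a b c d e f g h
  ─────────────────
8│♜ · ♝ ♛ ♚ ♝ · ♜│8
7│♟ ♟ ♟ ♟ ♟ ♟ ♟ ♟│7
6│· · ♞ · · · · ♞│6
5│· · · · · · · ·│5
4│· · · · · · · ·│4
3│♘ · · · · ♘ · ·│3
2│♙ ♙ ♙ ♙ ♙ ♙ ♙ ♙│2
1│♖ · ♗ ♕ ♔ ♗ · ♖│1
  ─────────────────
  a b c d e f g h

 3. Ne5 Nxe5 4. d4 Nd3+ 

  a b c d e f g h
  ─────────────────
8│♜ · ♝ ♛ ♚ ♝ · ♜│8
7│♟ ♟ ♟ ♟ ♟ ♟ ♟ ♟│7
6│· · · · · · · ♞│6
5│· · · · · · · ·│5
4│· · · ♙ · · · ·│4
3│♘ · · ♞ · · · ·│3
2│♙ ♙ ♙ · ♙ ♙ ♙ ♙│2
1│♖ · ♗ ♕ ♔ ♗ · ♖│1
  ─────────────────
  a b c d e f g h

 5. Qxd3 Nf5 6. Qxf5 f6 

  a b c d e f g h
  ─────────────────
8│♜ · ♝ ♛ ♚ ♝ · ♜│8
7│♟ ♟ ♟ ♟ ♟ · ♟ ♟│7
6│· · · · · ♟ · ·│6
5│· · · · · ♕ · ·│5
4│· · · ♙ · · · ·│4
3│♘ · · · · · · ·│3
2│♙ ♙ ♙ · ♙ ♙ ♙ ♙│2
1│♖ · ♗ · ♔ ♗ · ♖│1
  ─────────────────
  a b c d e f g h

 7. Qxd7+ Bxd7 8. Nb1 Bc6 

  a b c d e f g h
  ─────────────────
8│♜ · · ♛ ♚ ♝ · ♜│8
7│♟ ♟ ♟ · ♟ · ♟ ♟│7
6│· · ♝ · · ♟ · ·│6
5│· · · · · · · ·│5
4│· · · ♙ · · · ·│4
3│· · · · · · · ·│3
2│♙ ♙ ♙ · ♙ ♙ ♙ ♙│2
1│♖ ♘ ♗ · ♔ ♗ · ♖│1
  ─────────────────
  a b c d e f g h

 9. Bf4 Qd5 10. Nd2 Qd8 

  a b c d e f g h
  ─────────────────
8│♜ · · ♛ ♚ ♝ · ♜│8
7│♟ ♟ ♟ · ♟ · ♟ ♟│7
6│· · ♝ · · ♟ · ·│6
5│· · · · · · · ·│5
4│· · · ♙ · ♗ · ·│4
3│· · · · · · · ·│3
2│♙ ♙ ♙ ♘ ♙ ♙ ♙ ♙│2
1│♖ · · · ♔ ♗ · ♖│1
  ─────────────────
  a b c d e f g h



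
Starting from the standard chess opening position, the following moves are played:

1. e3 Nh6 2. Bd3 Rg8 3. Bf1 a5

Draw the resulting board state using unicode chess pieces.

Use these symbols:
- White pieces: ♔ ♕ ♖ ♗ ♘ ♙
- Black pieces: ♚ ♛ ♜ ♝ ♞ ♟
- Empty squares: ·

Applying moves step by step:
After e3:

♜ ♞ ♝ ♛ ♚ ♝ ♞ ♜
♟ ♟ ♟ ♟ ♟ ♟ ♟ ♟
· · · · · · · ·
· · · · · · · ·
· · · · · · · ·
· · · · ♙ · · ·
♙ ♙ ♙ ♙ · ♙ ♙ ♙
♖ ♘ ♗ ♕ ♔ ♗ ♘ ♖


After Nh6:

♜ ♞ ♝ ♛ ♚ ♝ · ♜
♟ ♟ ♟ ♟ ♟ ♟ ♟ ♟
· · · · · · · ♞
· · · · · · · ·
· · · · · · · ·
· · · · ♙ · · ·
♙ ♙ ♙ ♙ · ♙ ♙ ♙
♖ ♘ ♗ ♕ ♔ ♗ ♘ ♖


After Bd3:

♜ ♞ ♝ ♛ ♚ ♝ · ♜
♟ ♟ ♟ ♟ ♟ ♟ ♟ ♟
· · · · · · · ♞
· · · · · · · ·
· · · · · · · ·
· · · ♗ ♙ · · ·
♙ ♙ ♙ ♙ · ♙ ♙ ♙
♖ ♘ ♗ ♕ ♔ · ♘ ♖


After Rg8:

♜ ♞ ♝ ♛ ♚ ♝ ♜ ·
♟ ♟ ♟ ♟ ♟ ♟ ♟ ♟
· · · · · · · ♞
· · · · · · · ·
· · · · · · · ·
· · · ♗ ♙ · · ·
♙ ♙ ♙ ♙ · ♙ ♙ ♙
♖ ♘ ♗ ♕ ♔ · ♘ ♖


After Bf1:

♜ ♞ ♝ ♛ ♚ ♝ ♜ ·
♟ ♟ ♟ ♟ ♟ ♟ ♟ ♟
· · · · · · · ♞
· · · · · · · ·
· · · · · · · ·
· · · · ♙ · · ·
♙ ♙ ♙ ♙ · ♙ ♙ ♙
♖ ♘ ♗ ♕ ♔ ♗ ♘ ♖


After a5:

♜ ♞ ♝ ♛ ♚ ♝ ♜ ·
· ♟ ♟ ♟ ♟ ♟ ♟ ♟
· · · · · · · ♞
♟ · · · · · · ·
· · · · · · · ·
· · · · ♙ · · ·
♙ ♙ ♙ ♙ · ♙ ♙ ♙
♖ ♘ ♗ ♕ ♔ ♗ ♘ ♖



  a b c d e f g h
  ─────────────────
8│♜ ♞ ♝ ♛ ♚ ♝ ♜ ·│8
7│· ♟ ♟ ♟ ♟ ♟ ♟ ♟│7
6│· · · · · · · ♞│6
5│♟ · · · · · · ·│5
4│· · · · · · · ·│4
3│· · · · ♙ · · ·│3
2│♙ ♙ ♙ ♙ · ♙ ♙ ♙│2
1│♖ ♘ ♗ ♕ ♔ ♗ ♘ ♖│1
  ─────────────────
  a b c d e f g h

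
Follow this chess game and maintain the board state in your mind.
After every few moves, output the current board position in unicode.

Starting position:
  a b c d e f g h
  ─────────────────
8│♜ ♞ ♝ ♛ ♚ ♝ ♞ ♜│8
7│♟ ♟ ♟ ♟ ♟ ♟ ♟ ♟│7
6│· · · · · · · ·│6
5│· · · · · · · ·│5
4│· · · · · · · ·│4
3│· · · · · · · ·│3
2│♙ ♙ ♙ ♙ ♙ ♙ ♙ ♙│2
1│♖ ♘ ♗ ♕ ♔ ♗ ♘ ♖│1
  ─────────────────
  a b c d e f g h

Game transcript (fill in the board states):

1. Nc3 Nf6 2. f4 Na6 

  a b c d e f g h
  ─────────────────
8│♜ · ♝ ♛ ♚ ♝ · ♜│8
7│♟ ♟ ♟ ♟ ♟ ♟ ♟ ♟│7
6│♞ · · · · ♞ · ·│6
5│· · · · · · · ·│5
4│· · · · · ♙ · ·│4
3│· · ♘ · · · · ·│3
2│♙ ♙ ♙ ♙ ♙ · ♙ ♙│2
1│♖ · ♗ ♕ ♔ ♗ ♘ ♖│1
  ─────────────────
  a b c d e f g h

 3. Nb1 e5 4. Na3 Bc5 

  a b c d e f g h
  ─────────────────
8│♜ · ♝ ♛ ♚ · · ♜│8
7│♟ ♟ ♟ ♟ · ♟ ♟ ♟│7
6│♞ · · · · ♞ · ·│6
5│· · ♝ · ♟ · · ·│5
4│· · · · · ♙ · ·│4
3│♘ · · · · · · ·│3
2│♙ ♙ ♙ ♙ ♙ · ♙ ♙│2
1│♖ · ♗ ♕ ♔ ♗ ♘ ♖│1
  ─────────────────
  a b c d e f g h

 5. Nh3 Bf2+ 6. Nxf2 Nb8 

  a b c d e f g h
  ─────────────────
8│♜ ♞ ♝ ♛ ♚ · · ♜│8
7│♟ ♟ ♟ ♟ · ♟ ♟ ♟│7
6│· · · · · ♞ · ·│6
5│· · · · ♟ · · ·│5
4│· · · · · ♙ · ·│4
3│♘ · · · · · · ·│3
2│♙ ♙ ♙ ♙ ♙ ♘ ♙ ♙│2
1│♖ · ♗ ♕ ♔ ♗ · ♖│1
  ─────────────────
  a b c d e f g h

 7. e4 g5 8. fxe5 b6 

  a b c d e f g h
  ─────────────────
8│♜ ♞ ♝ ♛ ♚ · · ♜│8
7│♟ · ♟ ♟ · ♟ · ♟│7
6│· ♟ · · · ♞ · ·│6
5│· · · · ♙ · ♟ ·│5
4│· · · · ♙ · · ·│4
3│♘ · · · · · · ·│3
2│♙ ♙ ♙ ♙ · ♘ ♙ ♙│2
1│♖ · ♗ ♕ ♔ ♗ · ♖│1
  ─────────────────
  a b c d e f g h



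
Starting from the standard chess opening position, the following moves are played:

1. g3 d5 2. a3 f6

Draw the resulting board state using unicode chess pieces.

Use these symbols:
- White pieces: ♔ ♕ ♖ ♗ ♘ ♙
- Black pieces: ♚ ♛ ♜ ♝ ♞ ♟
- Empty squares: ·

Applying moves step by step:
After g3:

♜ ♞ ♝ ♛ ♚ ♝ ♞ ♜
♟ ♟ ♟ ♟ ♟ ♟ ♟ ♟
· · · · · · · ·
· · · · · · · ·
· · · · · · · ·
· · · · · · ♙ ·
♙ ♙ ♙ ♙ ♙ ♙ · ♙
♖ ♘ ♗ ♕ ♔ ♗ ♘ ♖


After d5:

♜ ♞ ♝ ♛ ♚ ♝ ♞ ♜
♟ ♟ ♟ · ♟ ♟ ♟ ♟
· · · · · · · ·
· · · ♟ · · · ·
· · · · · · · ·
· · · · · · ♙ ·
♙ ♙ ♙ ♙ ♙ ♙ · ♙
♖ ♘ ♗ ♕ ♔ ♗ ♘ ♖


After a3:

♜ ♞ ♝ ♛ ♚ ♝ ♞ ♜
♟ ♟ ♟ · ♟ ♟ ♟ ♟
· · · · · · · ·
· · · ♟ · · · ·
· · · · · · · ·
♙ · · · · · ♙ ·
· ♙ ♙ ♙ ♙ ♙ · ♙
♖ ♘ ♗ ♕ ♔ ♗ ♘ ♖


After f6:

♜ ♞ ♝ ♛ ♚ ♝ ♞ ♜
♟ ♟ ♟ · ♟ · ♟ ♟
· · · · · ♟ · ·
· · · ♟ · · · ·
· · · · · · · ·
♙ · · · · · ♙ ·
· ♙ ♙ ♙ ♙ ♙ · ♙
♖ ♘ ♗ ♕ ♔ ♗ ♘ ♖



  a b c d e f g h
  ─────────────────
8│♜ ♞ ♝ ♛ ♚ ♝ ♞ ♜│8
7│♟ ♟ ♟ · ♟ · ♟ ♟│7
6│· · · · · ♟ · ·│6
5│· · · ♟ · · · ·│5
4│· · · · · · · ·│4
3│♙ · · · · · ♙ ·│3
2│· ♙ ♙ ♙ ♙ ♙ · ♙│2
1│♖ ♘ ♗ ♕ ♔ ♗ ♘ ♖│1
  ─────────────────
  a b c d e f g h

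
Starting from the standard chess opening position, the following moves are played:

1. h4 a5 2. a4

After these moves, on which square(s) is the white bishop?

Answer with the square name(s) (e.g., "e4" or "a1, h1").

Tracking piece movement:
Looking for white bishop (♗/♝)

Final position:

  a b c d e f g h
  ─────────────────
8│♜ ♞ ♝ ♛ ♚ ♝ ♞ ♜│8
7│· ♟ ♟ ♟ ♟ ♟ ♟ ♟│7
6│· · · · · · · ·│6
5│♟ · · · · · · ·│5
4│♙ · · · · · · ♙│4
3│· · · · · · · ·│3
2│· ♙ ♙ ♙ ♙ ♙ ♙ ·│2
1│♖ ♘ ♗ ♕ ♔ ♗ ♘ ♖│1
  ─────────────────
  a b c d e f g h


c1, f1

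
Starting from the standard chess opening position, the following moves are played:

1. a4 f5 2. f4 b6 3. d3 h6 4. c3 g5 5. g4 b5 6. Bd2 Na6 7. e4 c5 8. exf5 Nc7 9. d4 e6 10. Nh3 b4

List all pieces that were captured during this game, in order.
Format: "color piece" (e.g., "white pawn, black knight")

Tracking captures:
  exf5: captured black pawn

black pawn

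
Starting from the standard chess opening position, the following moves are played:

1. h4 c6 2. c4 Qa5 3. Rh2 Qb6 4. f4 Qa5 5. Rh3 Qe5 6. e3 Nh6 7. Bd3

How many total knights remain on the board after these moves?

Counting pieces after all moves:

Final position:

  a b c d e f g h
  ─────────────────
8│♜ ♞ ♝ · ♚ ♝ · ♜│8
7│♟ ♟ · ♟ ♟ ♟ ♟ ♟│7
6│· · ♟ · · · · ♞│6
5│· · · · ♛ · · ·│5
4│· · ♙ · · ♙ · ♙│4
3│· · · ♗ ♙ · · ♖│3
2│♙ ♙ · ♙ · · ♙ ·│2
1│♖ ♘ ♗ ♕ ♔ · ♘ ·│1
  ─────────────────
  a b c d e f g h


4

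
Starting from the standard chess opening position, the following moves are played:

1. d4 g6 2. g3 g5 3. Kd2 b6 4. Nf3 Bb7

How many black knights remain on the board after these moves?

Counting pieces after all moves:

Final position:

  a b c d e f g h
  ─────────────────
8│♜ ♞ · ♛ ♚ ♝ ♞ ♜│8
7│♟ ♝ ♟ ♟ ♟ ♟ · ♟│7
6│· ♟ · · · · · ·│6
5│· · · · · · ♟ ·│5
4│· · · ♙ · · · ·│4
3│· · · · · ♘ ♙ ·│3
2│♙ ♙ ♙ ♔ ♙ ♙ · ♙│2
1│♖ ♘ ♗ ♕ · ♗ · ♖│1
  ─────────────────
  a b c d e f g h


2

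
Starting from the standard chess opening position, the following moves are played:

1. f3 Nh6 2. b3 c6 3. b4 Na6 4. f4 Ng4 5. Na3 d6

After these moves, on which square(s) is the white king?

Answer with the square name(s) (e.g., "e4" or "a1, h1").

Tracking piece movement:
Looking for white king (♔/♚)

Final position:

  a b c d e f g h
  ─────────────────
8│♜ · ♝ ♛ ♚ ♝ · ♜│8
7│♟ ♟ · · ♟ ♟ ♟ ♟│7
6│♞ · ♟ ♟ · · · ·│6
5│· · · · · · · ·│5
4│· ♙ · · · ♙ ♞ ·│4
3│♘ · · · · · · ·│3
2│♙ · ♙ ♙ ♙ · ♙ ♙│2
1│♖ · ♗ ♕ ♔ ♗ ♘ ♖│1
  ─────────────────
  a b c d e f g h


e1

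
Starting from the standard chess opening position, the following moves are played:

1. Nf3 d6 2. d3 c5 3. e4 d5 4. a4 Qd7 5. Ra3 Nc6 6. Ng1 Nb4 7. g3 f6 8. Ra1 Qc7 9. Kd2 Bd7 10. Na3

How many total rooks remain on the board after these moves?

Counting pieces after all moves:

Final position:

  a b c d e f g h
  ─────────────────
8│♜ · · · ♚ ♝ ♞ ♜│8
7│♟ ♟ ♛ ♝ ♟ · ♟ ♟│7
6│· · · · · ♟ · ·│6
5│· · ♟ ♟ · · · ·│5
4│♙ ♞ · · ♙ · · ·│4
3│♘ · · ♙ · · ♙ ·│3
2│· ♙ ♙ ♔ · ♙ · ♙│2
1│♖ · ♗ ♕ · ♗ ♘ ♖│1
  ─────────────────
  a b c d e f g h


4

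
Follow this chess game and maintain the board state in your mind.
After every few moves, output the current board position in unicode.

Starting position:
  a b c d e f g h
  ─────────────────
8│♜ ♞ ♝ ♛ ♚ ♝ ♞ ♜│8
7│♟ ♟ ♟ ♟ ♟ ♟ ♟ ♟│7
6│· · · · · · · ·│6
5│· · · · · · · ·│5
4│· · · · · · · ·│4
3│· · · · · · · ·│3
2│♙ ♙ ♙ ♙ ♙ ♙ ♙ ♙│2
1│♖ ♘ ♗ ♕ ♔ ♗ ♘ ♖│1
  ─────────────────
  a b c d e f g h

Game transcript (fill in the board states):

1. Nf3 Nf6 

  a b c d e f g h
  ─────────────────
8│♜ ♞ ♝ ♛ ♚ ♝ · ♜│8
7│♟ ♟ ♟ ♟ ♟ ♟ ♟ ♟│7
6│· · · · · ♞ · ·│6
5│· · · · · · · ·│5
4│· · · · · · · ·│4
3│· · · · · ♘ · ·│3
2│♙ ♙ ♙ ♙ ♙ ♙ ♙ ♙│2
1│♖ ♘ ♗ ♕ ♔ ♗ · ♖│1
  ─────────────────
  a b c d e f g h

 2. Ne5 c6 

  a b c d e f g h
  ─────────────────
8│♜ ♞ ♝ ♛ ♚ ♝ · ♜│8
7│♟ ♟ · ♟ ♟ ♟ ♟ ♟│7
6│· · ♟ · · ♞ · ·│6
5│· · · · ♘ · · ·│5
4│· · · · · · · ·│4
3│· · · · · · · ·│3
2│♙ ♙ ♙ ♙ ♙ ♙ ♙ ♙│2
1│♖ ♘ ♗ ♕ ♔ ♗ · ♖│1
  ─────────────────
  a b c d e f g h

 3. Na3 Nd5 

  a b c d e f g h
  ─────────────────
8│♜ ♞ ♝ ♛ ♚ ♝ · ♜│8
7│♟ ♟ · ♟ ♟ ♟ ♟ ♟│7
6│· · ♟ · · · · ·│6
5│· · · ♞ ♘ · · ·│5
4│· · · · · · · ·│4
3│♘ · · · · · · ·│3
2│♙ ♙ ♙ ♙ ♙ ♙ ♙ ♙│2
1│♖ · ♗ ♕ ♔ ♗ · ♖│1
  ─────────────────
  a b c d e f g h



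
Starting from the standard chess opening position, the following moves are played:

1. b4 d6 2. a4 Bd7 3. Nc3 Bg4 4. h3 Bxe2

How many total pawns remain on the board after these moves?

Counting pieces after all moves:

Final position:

  a b c d e f g h
  ─────────────────
8│♜ ♞ · ♛ ♚ ♝ ♞ ♜│8
7│♟ ♟ ♟ · ♟ ♟ ♟ ♟│7
6│· · · ♟ · · · ·│6
5│· · · · · · · ·│5
4│♙ ♙ · · · · · ·│4
3│· · ♘ · · · · ♙│3
2│· · ♙ ♙ ♝ ♙ ♙ ·│2
1│♖ · ♗ ♕ ♔ ♗ ♘ ♖│1
  ─────────────────
  a b c d e f g h


15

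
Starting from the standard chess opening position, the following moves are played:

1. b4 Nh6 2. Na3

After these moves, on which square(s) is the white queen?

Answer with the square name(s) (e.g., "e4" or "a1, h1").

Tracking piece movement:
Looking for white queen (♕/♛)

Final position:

  a b c d e f g h
  ─────────────────
8│♜ ♞ ♝ ♛ ♚ ♝ · ♜│8
7│♟ ♟ ♟ ♟ ♟ ♟ ♟ ♟│7
6│· · · · · · · ♞│6
5│· · · · · · · ·│5
4│· ♙ · · · · · ·│4
3│♘ · · · · · · ·│3
2│♙ · ♙ ♙ ♙ ♙ ♙ ♙│2
1│♖ · ♗ ♕ ♔ ♗ ♘ ♖│1
  ─────────────────
  a b c d e f g h


d1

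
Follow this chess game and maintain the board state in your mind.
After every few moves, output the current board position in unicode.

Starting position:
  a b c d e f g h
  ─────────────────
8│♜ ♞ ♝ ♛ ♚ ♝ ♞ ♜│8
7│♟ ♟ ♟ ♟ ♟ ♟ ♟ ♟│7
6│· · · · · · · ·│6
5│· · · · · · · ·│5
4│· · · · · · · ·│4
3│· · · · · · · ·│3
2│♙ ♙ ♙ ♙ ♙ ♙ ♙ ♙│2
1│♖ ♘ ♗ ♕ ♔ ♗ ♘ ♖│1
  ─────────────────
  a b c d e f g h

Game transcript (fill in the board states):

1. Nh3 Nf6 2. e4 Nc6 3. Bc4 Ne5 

  a b c d e f g h
  ─────────────────
8│♜ · ♝ ♛ ♚ ♝ · ♜│8
7│♟ ♟ ♟ ♟ ♟ ♟ ♟ ♟│7
6│· · · · · ♞ · ·│6
5│· · · · ♞ · · ·│5
4│· · ♗ · ♙ · · ·│4
3│· · · · · · · ♘│3
2│♙ ♙ ♙ ♙ · ♙ ♙ ♙│2
1│♖ ♘ ♗ ♕ ♔ · · ♖│1
  ─────────────────
  a b c d e f g h

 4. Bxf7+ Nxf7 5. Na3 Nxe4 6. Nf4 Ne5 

  a b c d e f g h
  ─────────────────
8│♜ · ♝ ♛ ♚ ♝ · ♜│8
7│♟ ♟ ♟ ♟ ♟ · ♟ ♟│7
6│· · · · · · · ·│6
5│· · · · ♞ · · ·│5
4│· · · · ♞ ♘ · ·│4
3│♘ · · · · · · ·│3
2│♙ ♙ ♙ ♙ · ♙ ♙ ♙│2
1│♖ · ♗ ♕ ♔ · · ♖│1
  ─────────────────
  a b c d e f g h

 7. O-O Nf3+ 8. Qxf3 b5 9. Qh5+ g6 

  a b c d e f g h
  ─────────────────
8│♜ · ♝ ♛ ♚ ♝ · ♜│8
7│♟ · ♟ ♟ ♟ · · ♟│7
6│· · · · · · ♟ ·│6
5│· ♟ · · · · · ♕│5
4│· · · · ♞ ♘ · ·│4
3│♘ · · · · · · ·│3
2│♙ ♙ ♙ ♙ · ♙ ♙ ♙│2
1│♖ · ♗ · · ♖ ♔ ·│1
  ─────────────────
  a b c d e f g h

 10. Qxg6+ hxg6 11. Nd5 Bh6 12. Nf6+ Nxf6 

  a b c d e f g h
  ─────────────────
8│♜ · ♝ ♛ ♚ · · ♜│8
7│♟ · ♟ ♟ ♟ · · ·│7
6│· · · · · ♞ ♟ ♝│6
5│· ♟ · · · · · ·│5
4│· · · · · · · ·│4
3│♘ · · · · · · ·│3
2│♙ ♙ ♙ ♙ · ♙ ♙ ♙│2
1│♖ · ♗ · · ♖ ♔ ·│1
  ─────────────────
  a b c d e f g h

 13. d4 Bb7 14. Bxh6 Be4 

  a b c d e f g h
  ─────────────────
8│♜ · · ♛ ♚ · · ♜│8
7│♟ · ♟ ♟ ♟ · · ·│7
6│· · · · · ♞ ♟ ♗│6
5│· ♟ · · · · · ·│5
4│· · · ♙ ♝ · · ·│4
3│♘ · · · · · · ·│3
2│♙ ♙ ♙ · · ♙ ♙ ♙│2
1│♖ · · · · ♖ ♔ ·│1
  ─────────────────
  a b c d e f g h


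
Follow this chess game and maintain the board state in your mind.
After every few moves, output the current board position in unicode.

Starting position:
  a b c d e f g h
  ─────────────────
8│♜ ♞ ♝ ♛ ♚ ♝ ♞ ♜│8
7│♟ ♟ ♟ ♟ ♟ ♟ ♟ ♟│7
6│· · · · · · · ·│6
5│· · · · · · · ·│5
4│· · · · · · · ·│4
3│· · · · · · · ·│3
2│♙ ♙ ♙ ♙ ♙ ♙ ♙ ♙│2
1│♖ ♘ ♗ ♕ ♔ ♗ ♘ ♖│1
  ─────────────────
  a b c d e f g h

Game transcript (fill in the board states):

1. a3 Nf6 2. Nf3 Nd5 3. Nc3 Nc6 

  a b c d e f g h
  ─────────────────
8│♜ · ♝ ♛ ♚ ♝ · ♜│8
7│♟ ♟ ♟ ♟ ♟ ♟ ♟ ♟│7
6│· · ♞ · · · · ·│6
5│· · · ♞ · · · ·│5
4│· · · · · · · ·│4
3│♙ · ♘ · · ♘ · ·│3
2│· ♙ ♙ ♙ ♙ ♙ ♙ ♙│2
1│♖ · ♗ ♕ ♔ ♗ · ♖│1
  ─────────────────
  a b c d e f g h

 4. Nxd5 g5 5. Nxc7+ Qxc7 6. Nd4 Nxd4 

  a b c d e f g h
  ─────────────────
8│♜ · ♝ · ♚ ♝ · ♜│8
7│♟ ♟ ♛ ♟ ♟ ♟ · ♟│7
6│· · · · · · · ·│6
5│· · · · · · ♟ ·│5
4│· · · ♞ · · · ·│4
3│♙ · · · · · · ·│3
2│· ♙ ♙ ♙ ♙ ♙ ♙ ♙│2
1│♖ · ♗ ♕ ♔ ♗ · ♖│1
  ─────────────────
  a b c d e f g h

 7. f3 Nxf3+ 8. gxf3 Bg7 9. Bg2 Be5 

  a b c d e f g h
  ─────────────────
8│♜ · ♝ · ♚ · · ♜│8
7│♟ ♟ ♛ ♟ ♟ ♟ · ♟│7
6│· · · · · · · ·│6
5│· · · · ♝ · ♟ ·│5
4│· · · · · · · ·│4
3│♙ · · · · ♙ · ·│3
2│· ♙ ♙ ♙ ♙ · ♗ ♙│2
1│♖ · ♗ ♕ ♔ · · ♖│1
  ─────────────────
  a b c d e f g h

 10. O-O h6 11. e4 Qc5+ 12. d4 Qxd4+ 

  a b c d e f g h
  ─────────────────
8│♜ · ♝ · ♚ · · ♜│8
7│♟ ♟ · ♟ ♟ ♟ · ·│7
6│· · · · · · · ♟│6
5│· · · · ♝ · ♟ ·│5
4│· · · ♛ ♙ · · ·│4
3│♙ · · · · ♙ · ·│3
2│· ♙ ♙ · · · ♗ ♙│2
1│♖ · ♗ ♕ · ♖ ♔ ·│1
  ─────────────────
  a b c d e f g h

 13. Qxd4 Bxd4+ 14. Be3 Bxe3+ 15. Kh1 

  a b c d e f g h
  ─────────────────
8│♜ · ♝ · ♚ · · ♜│8
7│♟ ♟ · ♟ ♟ ♟ · ·│7
6│· · · · · · · ♟│6
5│· · · · · · ♟ ·│5
4│· · · · ♙ · · ·│4
3│♙ · · · ♝ ♙ · ·│3
2│· ♙ ♙ · · · ♗ ♙│2
1│♖ · · · · ♖ · ♔│1
  ─────────────────
  a b c d e f g h


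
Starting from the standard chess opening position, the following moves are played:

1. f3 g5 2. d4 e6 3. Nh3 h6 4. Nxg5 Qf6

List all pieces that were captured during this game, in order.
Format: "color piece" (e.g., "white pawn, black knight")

Tracking captures:
  Nxg5: captured black pawn

black pawn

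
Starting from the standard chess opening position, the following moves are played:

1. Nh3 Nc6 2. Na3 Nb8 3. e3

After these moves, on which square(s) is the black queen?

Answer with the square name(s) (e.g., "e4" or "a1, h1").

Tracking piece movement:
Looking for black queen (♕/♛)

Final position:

  a b c d e f g h
  ─────────────────
8│♜ ♞ ♝ ♛ ♚ ♝ ♞ ♜│8
7│♟ ♟ ♟ ♟ ♟ ♟ ♟ ♟│7
6│· · · · · · · ·│6
5│· · · · · · · ·│5
4│· · · · · · · ·│4
3│♘ · · · ♙ · · ♘│3
2│♙ ♙ ♙ ♙ · ♙ ♙ ♙│2
1│♖ · ♗ ♕ ♔ ♗ · ♖│1
  ─────────────────
  a b c d e f g h


d8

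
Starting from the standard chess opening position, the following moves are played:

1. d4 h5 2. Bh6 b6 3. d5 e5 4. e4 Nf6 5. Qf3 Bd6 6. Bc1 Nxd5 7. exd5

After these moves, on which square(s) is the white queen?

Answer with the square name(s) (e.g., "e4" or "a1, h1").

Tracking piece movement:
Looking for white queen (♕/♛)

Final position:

  a b c d e f g h
  ─────────────────
8│♜ ♞ ♝ ♛ ♚ · · ♜│8
7│♟ · ♟ ♟ · ♟ ♟ ·│7
6│· ♟ · ♝ · · · ·│6
5│· · · ♙ ♟ · · ♟│5
4│· · · · · · · ·│4
3│· · · · · ♕ · ·│3
2│♙ ♙ ♙ · · ♙ ♙ ♙│2
1│♖ ♘ ♗ · ♔ ♗ ♘ ♖│1
  ─────────────────
  a b c d e f g h


f3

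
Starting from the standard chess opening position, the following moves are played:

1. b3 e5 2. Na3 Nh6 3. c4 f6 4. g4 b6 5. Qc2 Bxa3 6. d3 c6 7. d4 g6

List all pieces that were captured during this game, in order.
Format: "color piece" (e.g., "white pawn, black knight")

Tracking captures:
  Bxa3: captured white knight

white knight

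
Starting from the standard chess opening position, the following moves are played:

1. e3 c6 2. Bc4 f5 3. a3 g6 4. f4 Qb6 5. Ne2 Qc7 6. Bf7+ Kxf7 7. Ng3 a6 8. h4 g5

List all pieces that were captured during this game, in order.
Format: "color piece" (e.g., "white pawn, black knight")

Tracking captures:
  Kxf7: captured white bishop

white bishop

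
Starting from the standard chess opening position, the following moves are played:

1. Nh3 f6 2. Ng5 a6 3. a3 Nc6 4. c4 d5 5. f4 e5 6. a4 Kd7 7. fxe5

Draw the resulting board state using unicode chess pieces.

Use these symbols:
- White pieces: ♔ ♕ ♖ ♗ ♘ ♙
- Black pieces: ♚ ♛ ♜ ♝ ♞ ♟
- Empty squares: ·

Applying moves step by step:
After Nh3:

♜ ♞ ♝ ♛ ♚ ♝ ♞ ♜
♟ ♟ ♟ ♟ ♟ ♟ ♟ ♟
· · · · · · · ·
· · · · · · · ·
· · · · · · · ·
· · · · · · · ♘
♙ ♙ ♙ ♙ ♙ ♙ ♙ ♙
♖ ♘ ♗ ♕ ♔ ♗ · ♖


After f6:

♜ ♞ ♝ ♛ ♚ ♝ ♞ ♜
♟ ♟ ♟ ♟ ♟ · ♟ ♟
· · · · · ♟ · ·
· · · · · · · ·
· · · · · · · ·
· · · · · · · ♘
♙ ♙ ♙ ♙ ♙ ♙ ♙ ♙
♖ ♘ ♗ ♕ ♔ ♗ · ♖


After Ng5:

♜ ♞ ♝ ♛ ♚ ♝ ♞ ♜
♟ ♟ ♟ ♟ ♟ · ♟ ♟
· · · · · ♟ · ·
· · · · · · ♘ ·
· · · · · · · ·
· · · · · · · ·
♙ ♙ ♙ ♙ ♙ ♙ ♙ ♙
♖ ♘ ♗ ♕ ♔ ♗ · ♖


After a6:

♜ ♞ ♝ ♛ ♚ ♝ ♞ ♜
· ♟ ♟ ♟ ♟ · ♟ ♟
♟ · · · · ♟ · ·
· · · · · · ♘ ·
· · · · · · · ·
· · · · · · · ·
♙ ♙ ♙ ♙ ♙ ♙ ♙ ♙
♖ ♘ ♗ ♕ ♔ ♗ · ♖


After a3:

♜ ♞ ♝ ♛ ♚ ♝ ♞ ♜
· ♟ ♟ ♟ ♟ · ♟ ♟
♟ · · · · ♟ · ·
· · · · · · ♘ ·
· · · · · · · ·
♙ · · · · · · ·
· ♙ ♙ ♙ ♙ ♙ ♙ ♙
♖ ♘ ♗ ♕ ♔ ♗ · ♖


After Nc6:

♜ · ♝ ♛ ♚ ♝ ♞ ♜
· ♟ ♟ ♟ ♟ · ♟ ♟
♟ · ♞ · · ♟ · ·
· · · · · · ♘ ·
· · · · · · · ·
♙ · · · · · · ·
· ♙ ♙ ♙ ♙ ♙ ♙ ♙
♖ ♘ ♗ ♕ ♔ ♗ · ♖


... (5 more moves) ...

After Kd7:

♜ · ♝ ♛ · ♝ ♞ ♜
· ♟ ♟ ♚ · · ♟ ♟
♟ · ♞ · · ♟ · ·
· · · ♟ ♟ · ♘ ·
♙ · ♙ · · ♙ · ·
· · · · · · · ·
· ♙ · ♙ ♙ · ♙ ♙
♖ ♘ ♗ ♕ ♔ ♗ · ♖


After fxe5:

♜ · ♝ ♛ · ♝ ♞ ♜
· ♟ ♟ ♚ · · ♟ ♟
♟ · ♞ · · ♟ · ·
· · · ♟ ♙ · ♘ ·
♙ · ♙ · · · · ·
· · · · · · · ·
· ♙ · ♙ ♙ · ♙ ♙
♖ ♘ ♗ ♕ ♔ ♗ · ♖



  a b c d e f g h
  ─────────────────
8│♜ · ♝ ♛ · ♝ ♞ ♜│8
7│· ♟ ♟ ♚ · · ♟ ♟│7
6│♟ · ♞ · · ♟ · ·│6
5│· · · ♟ ♙ · ♘ ·│5
4│♙ · ♙ · · · · ·│4
3│· · · · · · · ·│3
2│· ♙ · ♙ ♙ · ♙ ♙│2
1│♖ ♘ ♗ ♕ ♔ ♗ · ♖│1
  ─────────────────
  a b c d e f g h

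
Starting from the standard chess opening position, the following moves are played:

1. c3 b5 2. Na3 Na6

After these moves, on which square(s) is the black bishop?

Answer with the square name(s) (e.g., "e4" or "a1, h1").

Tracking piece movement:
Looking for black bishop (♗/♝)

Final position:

  a b c d e f g h
  ─────────────────
8│♜ · ♝ ♛ ♚ ♝ ♞ ♜│8
7│♟ · ♟ ♟ ♟ ♟ ♟ ♟│7
6│♞ · · · · · · ·│6
5│· ♟ · · · · · ·│5
4│· · · · · · · ·│4
3│♘ · ♙ · · · · ·│3
2│♙ ♙ · ♙ ♙ ♙ ♙ ♙│2
1│♖ · ♗ ♕ ♔ ♗ ♘ ♖│1
  ─────────────────
  a b c d e f g h


c8, f8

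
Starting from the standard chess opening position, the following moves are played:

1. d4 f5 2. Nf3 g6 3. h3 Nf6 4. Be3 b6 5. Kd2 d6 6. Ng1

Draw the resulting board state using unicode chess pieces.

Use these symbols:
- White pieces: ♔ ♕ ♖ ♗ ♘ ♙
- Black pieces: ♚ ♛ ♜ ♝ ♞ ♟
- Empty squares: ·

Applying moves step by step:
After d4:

♜ ♞ ♝ ♛ ♚ ♝ ♞ ♜
♟ ♟ ♟ ♟ ♟ ♟ ♟ ♟
· · · · · · · ·
· · · · · · · ·
· · · ♙ · · · ·
· · · · · · · ·
♙ ♙ ♙ · ♙ ♙ ♙ ♙
♖ ♘ ♗ ♕ ♔ ♗ ♘ ♖


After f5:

♜ ♞ ♝ ♛ ♚ ♝ ♞ ♜
♟ ♟ ♟ ♟ ♟ · ♟ ♟
· · · · · · · ·
· · · · · ♟ · ·
· · · ♙ · · · ·
· · · · · · · ·
♙ ♙ ♙ · ♙ ♙ ♙ ♙
♖ ♘ ♗ ♕ ♔ ♗ ♘ ♖


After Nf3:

♜ ♞ ♝ ♛ ♚ ♝ ♞ ♜
♟ ♟ ♟ ♟ ♟ · ♟ ♟
· · · · · · · ·
· · · · · ♟ · ·
· · · ♙ · · · ·
· · · · · ♘ · ·
♙ ♙ ♙ · ♙ ♙ ♙ ♙
♖ ♘ ♗ ♕ ♔ ♗ · ♖


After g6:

♜ ♞ ♝ ♛ ♚ ♝ ♞ ♜
♟ ♟ ♟ ♟ ♟ · · ♟
· · · · · · ♟ ·
· · · · · ♟ · ·
· · · ♙ · · · ·
· · · · · ♘ · ·
♙ ♙ ♙ · ♙ ♙ ♙ ♙
♖ ♘ ♗ ♕ ♔ ♗ · ♖


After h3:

♜ ♞ ♝ ♛ ♚ ♝ ♞ ♜
♟ ♟ ♟ ♟ ♟ · · ♟
· · · · · · ♟ ·
· · · · · ♟ · ·
· · · ♙ · · · ·
· · · · · ♘ · ♙
♙ ♙ ♙ · ♙ ♙ ♙ ·
♖ ♘ ♗ ♕ ♔ ♗ · ♖


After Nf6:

♜ ♞ ♝ ♛ ♚ ♝ · ♜
♟ ♟ ♟ ♟ ♟ · · ♟
· · · · · ♞ ♟ ·
· · · · · ♟ · ·
· · · ♙ · · · ·
· · · · · ♘ · ♙
♙ ♙ ♙ · ♙ ♙ ♙ ·
♖ ♘ ♗ ♕ ♔ ♗ · ♖


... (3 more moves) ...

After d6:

♜ ♞ ♝ ♛ ♚ ♝ · ♜
♟ · ♟ · ♟ · · ♟
· ♟ · ♟ · ♞ ♟ ·
· · · · · ♟ · ·
· · · ♙ · · · ·
· · · · ♗ ♘ · ♙
♙ ♙ ♙ ♔ ♙ ♙ ♙ ·
♖ ♘ · ♕ · ♗ · ♖


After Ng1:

♜ ♞ ♝ ♛ ♚ ♝ · ♜
♟ · ♟ · ♟ · · ♟
· ♟ · ♟ · ♞ ♟ ·
· · · · · ♟ · ·
· · · ♙ · · · ·
· · · · ♗ · · ♙
♙ ♙ ♙ ♔ ♙ ♙ ♙ ·
♖ ♘ · ♕ · ♗ ♘ ♖



  a b c d e f g h
  ─────────────────
8│♜ ♞ ♝ ♛ ♚ ♝ · ♜│8
7│♟ · ♟ · ♟ · · ♟│7
6│· ♟ · ♟ · ♞ ♟ ·│6
5│· · · · · ♟ · ·│5
4│· · · ♙ · · · ·│4
3│· · · · ♗ · · ♙│3
2│♙ ♙ ♙ ♔ ♙ ♙ ♙ ·│2
1│♖ ♘ · ♕ · ♗ ♘ ♖│1
  ─────────────────
  a b c d e f g h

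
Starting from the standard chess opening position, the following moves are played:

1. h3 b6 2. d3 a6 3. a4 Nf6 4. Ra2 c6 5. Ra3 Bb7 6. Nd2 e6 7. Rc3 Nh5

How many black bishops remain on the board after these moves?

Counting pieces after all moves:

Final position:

  a b c d e f g h
  ─────────────────
8│♜ ♞ · ♛ ♚ ♝ · ♜│8
7│· ♝ · ♟ · ♟ ♟ ♟│7
6│♟ ♟ ♟ · ♟ · · ·│6
5│· · · · · · · ♞│5
4│♙ · · · · · · ·│4
3│· · ♖ ♙ · · · ♙│3
2│· ♙ ♙ ♘ ♙ ♙ ♙ ·│2
1│· · ♗ ♕ ♔ ♗ ♘ ♖│1
  ─────────────────
  a b c d e f g h


2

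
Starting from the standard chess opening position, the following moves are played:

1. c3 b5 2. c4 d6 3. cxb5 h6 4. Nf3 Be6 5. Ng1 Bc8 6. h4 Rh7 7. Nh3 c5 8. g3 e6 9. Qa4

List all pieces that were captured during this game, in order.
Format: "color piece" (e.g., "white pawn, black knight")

Tracking captures:
  cxb5: captured black pawn

black pawn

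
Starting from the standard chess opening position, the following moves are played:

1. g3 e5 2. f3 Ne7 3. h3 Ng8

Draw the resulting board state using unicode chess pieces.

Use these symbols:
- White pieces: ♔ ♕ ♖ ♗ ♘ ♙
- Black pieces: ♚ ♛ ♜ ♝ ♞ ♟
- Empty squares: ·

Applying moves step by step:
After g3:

♜ ♞ ♝ ♛ ♚ ♝ ♞ ♜
♟ ♟ ♟ ♟ ♟ ♟ ♟ ♟
· · · · · · · ·
· · · · · · · ·
· · · · · · · ·
· · · · · · ♙ ·
♙ ♙ ♙ ♙ ♙ ♙ · ♙
♖ ♘ ♗ ♕ ♔ ♗ ♘ ♖


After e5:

♜ ♞ ♝ ♛ ♚ ♝ ♞ ♜
♟ ♟ ♟ ♟ · ♟ ♟ ♟
· · · · · · · ·
· · · · ♟ · · ·
· · · · · · · ·
· · · · · · ♙ ·
♙ ♙ ♙ ♙ ♙ ♙ · ♙
♖ ♘ ♗ ♕ ♔ ♗ ♘ ♖


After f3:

♜ ♞ ♝ ♛ ♚ ♝ ♞ ♜
♟ ♟ ♟ ♟ · ♟ ♟ ♟
· · · · · · · ·
· · · · ♟ · · ·
· · · · · · · ·
· · · · · ♙ ♙ ·
♙ ♙ ♙ ♙ ♙ · · ♙
♖ ♘ ♗ ♕ ♔ ♗ ♘ ♖


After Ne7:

♜ ♞ ♝ ♛ ♚ ♝ · ♜
♟ ♟ ♟ ♟ ♞ ♟ ♟ ♟
· · · · · · · ·
· · · · ♟ · · ·
· · · · · · · ·
· · · · · ♙ ♙ ·
♙ ♙ ♙ ♙ ♙ · · ♙
♖ ♘ ♗ ♕ ♔ ♗ ♘ ♖


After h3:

♜ ♞ ♝ ♛ ♚ ♝ · ♜
♟ ♟ ♟ ♟ ♞ ♟ ♟ ♟
· · · · · · · ·
· · · · ♟ · · ·
· · · · · · · ·
· · · · · ♙ ♙ ♙
♙ ♙ ♙ ♙ ♙ · · ·
♖ ♘ ♗ ♕ ♔ ♗ ♘ ♖


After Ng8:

♜ ♞ ♝ ♛ ♚ ♝ ♞ ♜
♟ ♟ ♟ ♟ · ♟ ♟ ♟
· · · · · · · ·
· · · · ♟ · · ·
· · · · · · · ·
· · · · · ♙ ♙ ♙
♙ ♙ ♙ ♙ ♙ · · ·
♖ ♘ ♗ ♕ ♔ ♗ ♘ ♖



  a b c d e f g h
  ─────────────────
8│♜ ♞ ♝ ♛ ♚ ♝ ♞ ♜│8
7│♟ ♟ ♟ ♟ · ♟ ♟ ♟│7
6│· · · · · · · ·│6
5│· · · · ♟ · · ·│5
4│· · · · · · · ·│4
3│· · · · · ♙ ♙ ♙│3
2│♙ ♙ ♙ ♙ ♙ · · ·│2
1│♖ ♘ ♗ ♕ ♔ ♗ ♘ ♖│1
  ─────────────────
  a b c d e f g h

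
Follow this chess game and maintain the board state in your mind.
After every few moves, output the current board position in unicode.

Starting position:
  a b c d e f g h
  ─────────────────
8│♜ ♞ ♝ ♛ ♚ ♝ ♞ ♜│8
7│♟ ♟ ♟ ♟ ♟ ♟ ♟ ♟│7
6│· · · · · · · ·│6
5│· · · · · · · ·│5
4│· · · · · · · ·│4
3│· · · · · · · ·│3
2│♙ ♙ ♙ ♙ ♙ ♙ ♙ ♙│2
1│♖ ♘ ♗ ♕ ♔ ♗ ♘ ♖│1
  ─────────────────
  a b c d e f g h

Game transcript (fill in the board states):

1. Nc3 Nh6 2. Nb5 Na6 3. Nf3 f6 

  a b c d e f g h
  ─────────────────
8│♜ · ♝ ♛ ♚ ♝ · ♜│8
7│♟ ♟ ♟ ♟ ♟ · ♟ ♟│7
6│♞ · · · · ♟ · ♞│6
5│· ♘ · · · · · ·│5
4│· · · · · · · ·│4
3│· · · · · ♘ · ·│3
2│♙ ♙ ♙ ♙ ♙ ♙ ♙ ♙│2
1│♖ · ♗ ♕ ♔ ♗ · ♖│1
  ─────────────────
  a b c d e f g h

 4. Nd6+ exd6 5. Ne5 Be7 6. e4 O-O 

  a b c d e f g h
  ─────────────────
8│♜ · ♝ ♛ · ♜ ♚ ·│8
7│♟ ♟ ♟ ♟ ♝ · ♟ ♟│7
6│♞ · · ♟ · ♟ · ♞│6
5│· · · · ♘ · · ·│5
4│· · · · ♙ · · ·│4
3│· · · · · · · ·│3
2│♙ ♙ ♙ ♙ · ♙ ♙ ♙│2
1│♖ · ♗ ♕ ♔ ♗ · ♖│1
  ─────────────────
  a b c d e f g h

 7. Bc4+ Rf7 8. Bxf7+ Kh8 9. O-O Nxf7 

  a b c d e f g h
  ─────────────────
8│♜ · ♝ ♛ · · · ♚│8
7│♟ ♟ ♟ ♟ ♝ ♞ ♟ ♟│7
6│♞ · · ♟ · ♟ · ·│6
5│· · · · ♘ · · ·│5
4│· · · · ♙ · · ·│4
3│· · · · · · · ·│3
2│♙ ♙ ♙ ♙ · ♙ ♙ ♙│2
1│♖ · ♗ ♕ · ♖ ♔ ·│1
  ─────────────────
  a b c d e f g h

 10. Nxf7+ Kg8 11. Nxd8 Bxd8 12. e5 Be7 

  a b c d e f g h
  ─────────────────
8│♜ · ♝ · · · ♚ ·│8
7│♟ ♟ ♟ ♟ ♝ · ♟ ♟│7
6│♞ · · ♟ · ♟ · ·│6
5│· · · · ♙ · · ·│5
4│· · · · · · · ·│4
3│· · · · · · · ·│3
2│♙ ♙ ♙ ♙ · ♙ ♙ ♙│2
1│♖ · ♗ ♕ · ♖ ♔ ·│1
  ─────────────────
  a b c d e f g h

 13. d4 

  a b c d e f g h
  ─────────────────
8│♜ · ♝ · · · ♚ ·│8
7│♟ ♟ ♟ ♟ ♝ · ♟ ♟│7
6│♞ · · ♟ · ♟ · ·│6
5│· · · · ♙ · · ·│5
4│· · · ♙ · · · ·│4
3│· · · · · · · ·│3
2│♙ ♙ ♙ · · ♙ ♙ ♙│2
1│♖ · ♗ ♕ · ♖ ♔ ·│1
  ─────────────────
  a b c d e f g h


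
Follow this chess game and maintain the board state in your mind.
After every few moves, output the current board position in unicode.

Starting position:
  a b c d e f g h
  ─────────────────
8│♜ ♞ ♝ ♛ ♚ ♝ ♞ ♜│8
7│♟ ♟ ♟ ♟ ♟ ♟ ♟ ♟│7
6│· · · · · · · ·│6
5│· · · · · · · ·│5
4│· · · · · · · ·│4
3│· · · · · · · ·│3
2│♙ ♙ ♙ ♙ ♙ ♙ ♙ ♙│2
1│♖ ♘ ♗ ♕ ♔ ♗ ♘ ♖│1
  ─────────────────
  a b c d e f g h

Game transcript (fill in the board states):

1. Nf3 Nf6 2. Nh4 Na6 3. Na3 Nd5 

  a b c d e f g h
  ─────────────────
8│♜ · ♝ ♛ ♚ ♝ · ♜│8
7│♟ ♟ ♟ ♟ ♟ ♟ ♟ ♟│7
6│♞ · · · · · · ·│6
5│· · · ♞ · · · ·│5
4│· · · · · · · ♘│4
3│♘ · · · · · · ·│3
2│♙ ♙ ♙ ♙ ♙ ♙ ♙ ♙│2
1│♖ · ♗ ♕ ♔ ♗ · ♖│1
  ─────────────────
  a b c d e f g h

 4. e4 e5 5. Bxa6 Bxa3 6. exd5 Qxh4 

  a b c d e f g h
  ─────────────────
8│♜ · ♝ · ♚ · · ♜│8
7│♟ ♟ ♟ ♟ · ♟ ♟ ♟│7
6│♗ · · · · · · ·│6
5│· · · ♙ ♟ · · ·│5
4│· · · · · · · ♛│4
3│♝ · · · · · · ·│3
2│♙ ♙ ♙ ♙ · ♙ ♙ ♙│2
1│♖ · ♗ ♕ ♔ · · ♖│1
  ─────────────────
  a b c d e f g h

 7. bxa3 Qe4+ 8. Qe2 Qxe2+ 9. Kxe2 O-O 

  a b c d e f g h
  ─────────────────
8│♜ · ♝ · · ♜ ♚ ·│8
7│♟ ♟ ♟ ♟ · ♟ ♟ ♟│7
6│♗ · · · · · · ·│6
5│· · · ♙ ♟ · · ·│5
4│· · · · · · · ·│4
3│♙ · · · · · · ·│3
2│♙ · ♙ ♙ ♔ ♙ ♙ ♙│2
1│♖ · ♗ · · · · ♖│1
  ─────────────────
  a b c d e f g h

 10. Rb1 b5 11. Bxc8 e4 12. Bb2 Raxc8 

  a b c d e f g h
  ─────────────────
8│· · ♜ · · ♜ ♚ ·│8
7│♟ · ♟ ♟ · ♟ ♟ ♟│7
6│· · · · · · · ·│6
5│· ♟ · ♙ · · · ·│5
4│· · · · ♟ · · ·│4
3│♙ · · · · · · ·│3
2│♙ ♗ ♙ ♙ ♔ ♙ ♙ ♙│2
1│· ♖ · · · · · ♖│1
  ─────────────────
  a b c d e f g h

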